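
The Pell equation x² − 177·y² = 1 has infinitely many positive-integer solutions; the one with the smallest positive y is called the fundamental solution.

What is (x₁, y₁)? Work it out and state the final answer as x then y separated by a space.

√177 = [13; 3,3,2,8,2,3,3,26, …], period ℓ=8 (even) → k=7
i=0: a=13 ⇒ p=13, q=1
…
i=5: a=2 ⇒ p=5468, q=411
i=6: a=3 ⇒ p=18985, q=1427
i=7: a=3 ⇒ p=62423, q=4692
→ (62423, 4692).  Check: 62423²=3896630929, 177·4692²=3896630928, difference 1.

62423 4692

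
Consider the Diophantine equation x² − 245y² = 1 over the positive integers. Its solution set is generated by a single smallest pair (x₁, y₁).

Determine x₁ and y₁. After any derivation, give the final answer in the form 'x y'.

√245 → a₀=15, period (1,1,1,7,6,7,1,1,1,30); ℓ=10 even so k=9
k=0  a_k=15  p_k/q_k = 15/1
k=1  a_k=1  p_k/q_k = 16/1
…
k=3  a_k=1  p_k/q_k = 47/3
…
k=5  a_k=6  p_k/q_k = 2207/141
…
k=7  a_k=1  p_k/q_k = 18016/1151
k=8  a_k=1  p_k/q_k = 33825/2161
k=9  a_k=1  p_k/q_k = 51841/3312
(x₁, y₁) = (51841, 3312);  51841² − 245·3312² = 1 ✓

51841 3312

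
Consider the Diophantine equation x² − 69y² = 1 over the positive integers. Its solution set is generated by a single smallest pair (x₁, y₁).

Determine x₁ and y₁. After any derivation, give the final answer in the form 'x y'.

√69 = [8; 3,3,1,4,1,3,3,16, …], period ℓ=8 (even) → k=7
a_0=8:  p_0=8·1+0=8,  q_0=8·0+1=1
a_1=3:  p_1=3·8+1=25,  q_1=3·1+0=3
a_2=3:  p_2=3·25+8=83,  q_2=3·3+1=10
a_3=1:  p_3=1·83+25=108,  q_3=1·10+3=13
a_4=4:  p_4=4·108+83=515,  q_4=4·13+10=62
a_5=1:  p_5=1·515+108=623,  q_5=1·62+13=75
a_6=3:  p_6=3·623+515=2384,  q_6=3·75+62=287
a_7=3:  p_7=3·2384+623=7775,  q_7=3·287+75=936
→ (7775, 936).  Check: 7775²=60450625, 69·936²=60450624, difference 1.

7775 936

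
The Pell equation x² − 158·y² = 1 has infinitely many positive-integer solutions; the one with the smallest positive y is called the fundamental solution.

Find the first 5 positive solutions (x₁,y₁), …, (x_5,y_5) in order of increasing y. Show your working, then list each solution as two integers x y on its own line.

√158 → a₀=12, period (1,1,3,12,3,1,1,24); ℓ=8 even so k=7
k=0  a_k=12  p_k/q_k = 12/1
k=1  a_k=1  p_k/q_k = 13/1
k=2  a_k=1  p_k/q_k = 25/2
…
k=4  a_k=12  p_k/q_k = 1081/86
…
k=6  a_k=1  p_k/q_k = 4412/351
k=7  a_k=1  p_k/q_k = 7743/616
→ (7743, 616).  Check: 7743²=59954049, 158·616²=59954048, difference 1.
(x_2, y_2) = (7743·7743 + 158·616·616, 7743·616 + 616·7743) = (119908097, 9539376)
(x_3, y_3) = (7743·119908097 + 158·616·9539376, 7743·9539376 + 616·119908097) = (1856896782399, 147726776120)
(x_4, y_4) = (7743·1856896782399 + 158·616·147726776120, 7743·147726776120 + 616·1856896782399) = (28755903452322817, 2287696845454944)
(x_5, y_5) = (7743·28755903452322817 + 158·616·2287696845454944, 7743·2287696845454944 + 616·28755903452322817) = (445313919005774361663, 35427273200988486664)

7743 616
119908097 9539376
1856896782399 147726776120
28755903452322817 2287696845454944
445313919005774361663 35427273200988486664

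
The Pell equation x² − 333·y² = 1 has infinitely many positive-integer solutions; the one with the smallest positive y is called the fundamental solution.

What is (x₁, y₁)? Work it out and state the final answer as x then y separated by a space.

[18; 4,36] for √333; ℓ=2 ⇒ convergent index 1
a_0=18:  p_0=18·1+0=18,  q_0=18·0+1=1
a_1=4:  p_1=4·18+1=73,  q_1=4·1+0=4
fundamental: x₁=73, y₁=4  (since 5329 − 333·16 = 1)

73 4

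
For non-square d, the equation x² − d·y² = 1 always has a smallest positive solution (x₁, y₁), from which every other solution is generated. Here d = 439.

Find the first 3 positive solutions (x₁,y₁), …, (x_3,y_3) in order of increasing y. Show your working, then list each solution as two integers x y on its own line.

d=439: √d = [20; 1,19,1,40] (ℓ=4, even), read p_3/q_3
step 0: (20, 1)  from 20·(1,0) + (0,1)
step 1: (21, 1)  from 1·(20,1) + (1,0)
step 2: (419, 20)  from 19·(21,1) + (20,1)
step 3: (440, 21)  from 1·(419,20) + (21,1)
→ (440, 21).  Check: 440²=193600, 439·21²=193599, difference 1.
k=2:  x_2 = 440·440+439·21·21 = 387199,  y_2 = 440·21+21·440 = 18480
k=3:  x_3 = 440·387199+439·21·18480 = 340734680,  y_3 = 440·18480+21·387199 = 16262379

440 21
387199 18480
340734680 16262379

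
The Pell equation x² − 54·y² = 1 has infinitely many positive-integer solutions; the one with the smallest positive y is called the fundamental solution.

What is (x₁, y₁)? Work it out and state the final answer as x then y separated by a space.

√54 → a₀=7, period (2,1,6,1,2,14); ℓ=6 even so k=5
k=0  a_k=7  p_k/q_k = 7/1
k=1  a_k=2  p_k/q_k = 15/2
…
k=3  a_k=6  p_k/q_k = 147/20
k=4  a_k=1  p_k/q_k = 169/23
k=5  a_k=2  p_k/q_k = 485/66
(x₁, y₁) = (485, 66);  485² − 54·66² = 1 ✓

485 66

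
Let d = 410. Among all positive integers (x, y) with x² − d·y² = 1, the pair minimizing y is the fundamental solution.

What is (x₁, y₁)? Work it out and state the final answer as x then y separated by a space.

[20; 4,40] for √410; ℓ=2 ⇒ convergent index 1
k=0  a_k=20  p_k/q_k = 20/1
k=1  a_k=4  p_k/q_k = 81/4
(x₁, y₁) = (81, 4);  81² − 410·4² = 1 ✓

81 4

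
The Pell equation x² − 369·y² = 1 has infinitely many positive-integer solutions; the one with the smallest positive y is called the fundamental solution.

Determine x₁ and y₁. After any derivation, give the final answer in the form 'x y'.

√369 → a₀=19, period (4,1,3,2,7,4,7,2,3,1,4,38); ℓ=12 even so k=11
i=0: a=19 ⇒ p=19, q=1
…
i=3: a=3 ⇒ p=365, q=19
…
i=8: a=2 ⇒ p=393504, q=20485
…
i=10: a=1 ⇒ p=1758061, q=91521
i=11: a=4 ⇒ p=8396801, q=437120
→ (8396801, 437120).  Check: 8396801²=70506267033601, 369·437120²=70506267033600, difference 1.

8396801 437120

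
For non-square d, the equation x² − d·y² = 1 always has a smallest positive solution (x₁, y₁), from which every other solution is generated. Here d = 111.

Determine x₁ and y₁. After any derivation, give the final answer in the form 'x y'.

295 28

[10; 1,1,6,1,1,20] for √111; ℓ=6 ⇒ convergent index 5
i=0: a=10 ⇒ p=10, q=1
i=1: a=1 ⇒ p=11, q=1
…
i=3: a=6 ⇒ p=137, q=13
i=4: a=1 ⇒ p=158, q=15
i=5: a=1 ⇒ p=295, q=28
fundamental: x₁=295, y₁=28  (since 87025 − 111·784 = 1)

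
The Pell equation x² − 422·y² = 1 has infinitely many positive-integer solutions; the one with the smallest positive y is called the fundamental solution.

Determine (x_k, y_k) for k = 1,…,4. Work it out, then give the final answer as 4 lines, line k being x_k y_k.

7022501 341850
98631040590001 4801283933700
1385273162348638202501 67434042451384025550
19456164335732849620362360001 947111261097768740333867400

√422 → a₀=20, period (1,1,5,2,1,…,1,1,40); ℓ=14 even so k=13
a_0=20:  p_0=20·1+0=20,  q_0=20·0+1=1
…
a_2=1:  p_2=1·21+20=41,  q_2=1·1+1=2
…
a_5=1:  p_5=1·493+226=719,  q_5=1·24+11=35
a_6=3:  p_6=3·719+493=2650,  q_6=3·35+24=129
…
a_8=3:  p_8=3·53719+2650=163807,  q_8=3·2615+129=7974
…
a_12=1:  p_12=1·3211821+598859=3810680,  q_12=1·156349+29152=185501
a_13=1:  p_13=1·3810680+3211821=7022501,  q_13=1·185501+156349=341850
fundamental: x₁=7022501, y₁=341850  (since 49315520295001 − 422·116861422500 = 1)
k=2:  x_2 = 7022501·7022501+422·341850·341850 = 98631040590001,  y_2 = 7022501·341850+341850·7022501 = 4801283933700
k=3:  x_3 = 7022501·98631040590001+422·341850·4801283933700 = 1385273162348638202501,  y_3 = 7022501·4801283933700+341850·98631040590001 = 67434042451384025550
k=4:  x_4 = 7022501·1385273162348638202501+422·341850·67434042451384025550 = 19456164335732849620362360001,  y_4 = 7022501·67434042451384025550+341850·1385273162348638202501 = 947111261097768740333867400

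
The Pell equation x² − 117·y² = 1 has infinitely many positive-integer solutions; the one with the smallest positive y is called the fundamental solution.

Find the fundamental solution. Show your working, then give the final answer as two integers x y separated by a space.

√117 = [10; 1,4,2,4,1,20, …], period ℓ=6 (even) → k=5
i=0: a=10 ⇒ p=10, q=1
i=1: a=1 ⇒ p=11, q=1
…
i=3: a=2 ⇒ p=119, q=11
i=4: a=4 ⇒ p=530, q=49
i=5: a=1 ⇒ p=649, q=60
(x₁, y₁) = (649, 60);  649² − 117·60² = 1 ✓

649 60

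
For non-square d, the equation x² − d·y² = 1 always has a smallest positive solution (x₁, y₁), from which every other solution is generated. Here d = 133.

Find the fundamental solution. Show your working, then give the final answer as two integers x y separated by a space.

2588599 224460

d=133: √d = [11; 1,1,7,5,1,…,1,1,22] (ℓ=16, even), read p_15/q_15
k=0  a_k=11  p_k/q_k = 11/1
k=1  a_k=1  p_k/q_k = 12/1
k=2  a_k=1  p_k/q_k = 23/2
k=3  a_k=7  p_k/q_k = 173/15
…
k=5  a_k=1  p_k/q_k = 1061/92
k=6  a_k=1  p_k/q_k = 1949/169
k=7  a_k=1  p_k/q_k = 3010/261
k=8  a_k=2  p_k/q_k = 7969/691
…
k=10  a_k=1  p_k/q_k = 18948/1643
k=11  a_k=1  p_k/q_k = 29927/2595
k=12  a_k=5  p_k/q_k = 168583/14618
k=13  a_k=7  p_k/q_k = 1210008/104921
k=14  a_k=1  p_k/q_k = 1378591/119539
k=15  a_k=1  p_k/q_k = 2588599/224460
(x₁, y₁) = (2588599, 224460);  2588599² − 133·224460² = 1 ✓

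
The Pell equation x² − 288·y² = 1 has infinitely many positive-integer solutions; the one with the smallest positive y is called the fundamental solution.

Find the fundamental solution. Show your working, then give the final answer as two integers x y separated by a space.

17 1

√288 = [16; 1,32, …], period ℓ=2 (even) → k=1
a_0=16:  p_0=16·1+0=16,  q_0=16·0+1=1
a_1=1:  p_1=1·16+1=17,  q_1=1·1+0=1
fundamental: x₁=17, y₁=1  (since 289 − 288·1 = 1)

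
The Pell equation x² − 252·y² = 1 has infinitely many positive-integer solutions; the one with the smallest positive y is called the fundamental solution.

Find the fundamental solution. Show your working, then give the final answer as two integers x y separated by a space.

127 8

[15; 1,6,1,30] for √252; ℓ=4 ⇒ convergent index 3
i=0: a=15 ⇒ p=15, q=1
i=1: a=1 ⇒ p=16, q=1
i=2: a=6 ⇒ p=111, q=7
i=3: a=1 ⇒ p=127, q=8
→ (127, 8).  Check: 127²=16129, 252·8²=16128, difference 1.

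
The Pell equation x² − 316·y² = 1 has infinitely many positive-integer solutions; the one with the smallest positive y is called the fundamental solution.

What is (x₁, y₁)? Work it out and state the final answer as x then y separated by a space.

12799 720

√316 → a₀=17, period (1,3,2,8,2,3,1,34); ℓ=8 even so k=7
a_0=17:  p_0=17·1+0=17,  q_0=17·0+1=1
…
a_3=2:  p_3=2·71+18=160,  q_3=2·4+1=9
…
a_5=2:  p_5=2·1351+160=2862,  q_5=2·76+9=161
a_6=3:  p_6=3·2862+1351=9937,  q_6=3·161+76=559
a_7=1:  p_7=1·9937+2862=12799,  q_7=1·559+161=720
(x₁, y₁) = (12799, 720);  12799² − 316·720² = 1 ✓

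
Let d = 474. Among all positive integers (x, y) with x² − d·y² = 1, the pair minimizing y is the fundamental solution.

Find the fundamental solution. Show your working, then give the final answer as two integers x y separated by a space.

193549 8890

[21; 1,3,2,1,1,…,3,1,42] for √474; ℓ=14 ⇒ convergent index 13
k=0  a_k=21  p_k/q_k = 21/1
k=1  a_k=1  p_k/q_k = 22/1
…
k=3  a_k=2  p_k/q_k = 196/9
k=4  a_k=1  p_k/q_k = 283/13
k=5  a_k=1  p_k/q_k = 479/22
…
k=7  a_k=6  p_k/q_k = 5051/232
k=8  a_k=1  p_k/q_k = 5813/267
k=9  a_k=1  p_k/q_k = 10864/499
…
k=12  a_k=3  p_k/q_k = 149331/6859
k=13  a_k=1  p_k/q_k = 193549/8890
(x₁, y₁) = (193549, 8890);  193549² − 474·8890² = 1 ✓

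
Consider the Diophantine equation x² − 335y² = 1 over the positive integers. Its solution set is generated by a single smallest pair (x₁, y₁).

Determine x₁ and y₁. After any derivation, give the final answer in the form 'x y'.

604 33

d=335: √d = [18; 3,3,3,36] (ℓ=4, even), read p_3/q_3
step 0: (18, 1)  from 18·(1,0) + (0,1)
step 1: (55, 3)  from 3·(18,1) + (1,0)
step 2: (183, 10)  from 3·(55,3) + (18,1)
step 3: (604, 33)  from 3·(183,10) + (55,3)
fundamental: x₁=604, y₁=33  (since 364816 − 335·1089 = 1)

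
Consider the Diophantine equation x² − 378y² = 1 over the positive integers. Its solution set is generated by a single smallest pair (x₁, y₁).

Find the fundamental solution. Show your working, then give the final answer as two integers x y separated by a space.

8749 450

√378 = [19; 2,3,1,4,1,3,2,38, …], period ℓ=8 (even) → k=7
a_0=19:  p_0=19·1+0=19,  q_0=19·0+1=1
…
a_4=4:  p_4=4·175+136=836,  q_4=4·9+7=43
…
a_6=3:  p_6=3·1011+836=3869,  q_6=3·52+43=199
a_7=2:  p_7=2·3869+1011=8749,  q_7=2·199+52=450
fundamental: x₁=8749, y₁=450  (since 76545001 − 378·202500 = 1)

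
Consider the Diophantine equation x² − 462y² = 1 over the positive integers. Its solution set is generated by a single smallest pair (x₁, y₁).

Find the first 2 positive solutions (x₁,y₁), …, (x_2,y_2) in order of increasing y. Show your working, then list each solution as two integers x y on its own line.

[21; 2,42] for √462; ℓ=2 ⇒ convergent index 1
i=0: a=21 ⇒ p=21, q=1
i=1: a=2 ⇒ p=43, q=2
→ (43, 2).  Check: 43²=1849, 462·2²=1848, difference 1.
k=2:  x_2 = 43·43+462·2·2 = 3697,  y_2 = 43·2+2·43 = 172

43 2
3697 172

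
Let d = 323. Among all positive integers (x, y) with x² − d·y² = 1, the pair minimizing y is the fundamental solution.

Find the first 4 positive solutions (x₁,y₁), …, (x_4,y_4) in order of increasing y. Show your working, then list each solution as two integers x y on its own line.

d=323: √d = [17; 1,34] (ℓ=2, even), read p_1/q_1
i=0: a=17 ⇒ p=17, q=1
i=1: a=1 ⇒ p=18, q=1
(x₁, y₁) = (18, 1);  18² − 323·1² = 1 ✓
n=2: (18,1)∘(18,1) = (18·18+323·1·1, 18·1+1·18) = (647,36)
n=3: (647,36)∘(18,1) = (18·647+323·1·36, 18·36+1·647) = (23274,1295)
n=4: (23274,1295)∘(18,1) = (18·23274+323·1·1295, 18·1295+1·23274) = (837217,46584)

18 1
647 36
23274 1295
837217 46584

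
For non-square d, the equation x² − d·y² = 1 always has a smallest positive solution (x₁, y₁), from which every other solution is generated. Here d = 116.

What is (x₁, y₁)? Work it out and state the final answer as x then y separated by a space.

[10; 1,3,2,1,4,1,2,3,1,20] for √116; ℓ=10 ⇒ convergent index 9
i=0: a=10 ⇒ p=10, q=1
…
i=3: a=2 ⇒ p=97, q=9
…
i=6: a=1 ⇒ p=797, q=74
…
i=8: a=3 ⇒ p=7550, q=701
i=9: a=1 ⇒ p=9801, q=910
fundamental: x₁=9801, y₁=910  (since 96059601 − 116·828100 = 1)

9801 910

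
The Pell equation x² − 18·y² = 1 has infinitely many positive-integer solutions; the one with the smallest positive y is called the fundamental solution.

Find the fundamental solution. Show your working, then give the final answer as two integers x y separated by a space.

[4; 4,8] for √18; ℓ=2 ⇒ convergent index 1
step 0: (4, 1)  from 4·(1,0) + (0,1)
step 1: (17, 4)  from 4·(4,1) + (1,0)
fundamental: x₁=17, y₁=4  (since 289 − 18·16 = 1)

17 4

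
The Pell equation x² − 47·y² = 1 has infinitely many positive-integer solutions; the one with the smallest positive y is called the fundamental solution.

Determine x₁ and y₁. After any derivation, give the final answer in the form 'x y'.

48 7

[6; 1,5,1,12] for √47; ℓ=4 ⇒ convergent index 3
a_0=6:  p_0=6·1+0=6,  q_0=6·0+1=1
a_1=1:  p_1=1·6+1=7,  q_1=1·1+0=1
a_2=5:  p_2=5·7+6=41,  q_2=5·1+1=6
a_3=1:  p_3=1·41+7=48,  q_3=1·6+1=7
→ (48, 7).  Check: 48²=2304, 47·7²=2303, difference 1.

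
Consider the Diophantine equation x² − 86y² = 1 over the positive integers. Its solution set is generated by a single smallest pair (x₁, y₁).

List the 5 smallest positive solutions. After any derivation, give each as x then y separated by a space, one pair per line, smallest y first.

10405 1122
216528049 23348820
4505948689285 485888943078
93768792007492801 10111348882104360
1951328557169976499525 210417169750702788522

√86 → a₀=9, period (3,1,1,1,8,1,1,1,3,18); ℓ=10 even so k=9
k=0  a_k=9  p_k/q_k = 9/1
k=1  a_k=3  p_k/q_k = 28/3
k=2  a_k=1  p_k/q_k = 37/4
k=3  a_k=1  p_k/q_k = 65/7
k=4  a_k=1  p_k/q_k = 102/11
k=5  a_k=8  p_k/q_k = 881/95
k=6  a_k=1  p_k/q_k = 983/106
k=7  a_k=1  p_k/q_k = 1864/201
k=8  a_k=1  p_k/q_k = 2847/307
k=9  a_k=3  p_k/q_k = 10405/1122
fundamental: x₁=10405, y₁=1122  (since 108264025 − 86·1258884 = 1)
(10405+1122√86)^2 = 216528049 + 23348820√86
(10405+1122√86)^3 = 4505948689285 + 485888943078√86
(10405+1122√86)^4 = 93768792007492801 + 10111348882104360√86
(10405+1122√86)^5 = 1951328557169976499525 + 210417169750702788522√86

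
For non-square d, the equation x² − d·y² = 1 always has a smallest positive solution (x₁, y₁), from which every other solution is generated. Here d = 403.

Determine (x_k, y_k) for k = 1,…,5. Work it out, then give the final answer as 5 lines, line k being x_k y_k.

d=403: √d = [20; 13,2,1,3,1,3,1,2,13,40] (ℓ=10, even), read p_9/q_9
a_0=20:  p_0=20·1+0=20,  q_0=20·0+1=1
a_1=13:  p_1=13·20+1=261,  q_1=13·1+0=13
a_2=2:  p_2=2·261+20=542,  q_2=2·13+1=27
a_3=1:  p_3=1·542+261=803,  q_3=1·27+13=40
…
a_7=1:  p_7=1·14213+3754=17967,  q_7=1·708+187=895
a_8=2:  p_8=2·17967+14213=50147,  q_8=2·895+708=2498
a_9=13:  p_9=13·50147+17967=669878,  q_9=13·2498+895=33369
→ (669878, 33369).  Check: 669878²=448736534884, 403·33369²=448736534883, difference 1.
k=2:  x_2 = 669878·669878+403·33369·33369 = 897473069767,  y_2 = 669878·33369+33369·669878 = 44706317964
k=3:  x_3 = 669878·897473069767+403·33369·44706317964 = 1202394930058086974,  y_3 = 669878·44706317964+33369·897473069767 = 59895557730143415
k=4:  x_4 = 669878·1202394930058086974+403·33369·59895557730143415 = 1610915821914004898868577,  y_4 = 669878·59895557730143415+33369·1202394930058086974 = 80245432842261314788776
k=5:  x_5 = 669878·1610915821914004898868577+403·33369·80245432842261314788776 = 2158234137903017152358511160238,  y_5 = 669878·80245432842261314788776+33369·1610915821914004898868577 = 107509300122956754498421235241

669878 33369
897473069767 44706317964
1202394930058086974 59895557730143415
1610915821914004898868577 80245432842261314788776
2158234137903017152358511160238 107509300122956754498421235241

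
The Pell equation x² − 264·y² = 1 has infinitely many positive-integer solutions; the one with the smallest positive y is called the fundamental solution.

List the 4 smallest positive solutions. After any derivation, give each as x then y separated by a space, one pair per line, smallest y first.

65 4
8449 520
1098305 67596
142771201 8786960

√264 → a₀=16, period (4,32); ℓ=2 even so k=1
k=0  a_k=16  p_k/q_k = 16/1
k=1  a_k=4  p_k/q_k = 65/4
(x₁, y₁) = (65, 4);  65² − 264·4² = 1 ✓
(x_2, y_2) = (65·65 + 264·4·4, 65·4 + 4·65) = (8449, 520)
(x_3, y_3) = (65·8449 + 264·4·520, 65·520 + 4·8449) = (1098305, 67596)
(x_4, y_4) = (65·1098305 + 264·4·67596, 65·67596 + 4·1098305) = (142771201, 8786960)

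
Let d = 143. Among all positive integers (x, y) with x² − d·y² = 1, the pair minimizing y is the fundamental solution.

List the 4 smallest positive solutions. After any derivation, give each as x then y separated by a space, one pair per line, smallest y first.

d=143: √d = [11; 1,22] (ℓ=2, even), read p_1/q_1
step 0: (11, 1)  from 11·(1,0) + (0,1)
step 1: (12, 1)  from 1·(11,1) + (1,0)
→ (12, 1).  Check: 12²=144, 143·1²=143, difference 1.
(12+1√143)^2 = 287 + 24√143
(12+1√143)^3 = 6876 + 575√143
(12+1√143)^4 = 164737 + 13776√143

12 1
287 24
6876 575
164737 13776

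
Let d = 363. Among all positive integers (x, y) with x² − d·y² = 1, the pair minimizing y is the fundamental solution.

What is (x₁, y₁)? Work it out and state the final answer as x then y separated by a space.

√363 = [19; 19,38, …], period ℓ=2 (even) → k=1
a_0=19:  p_0=19·1+0=19,  q_0=19·0+1=1
a_1=19:  p_1=19·19+1=362,  q_1=19·1+0=19
→ (362, 19).  Check: 362²=131044, 363·19²=131043, difference 1.

362 19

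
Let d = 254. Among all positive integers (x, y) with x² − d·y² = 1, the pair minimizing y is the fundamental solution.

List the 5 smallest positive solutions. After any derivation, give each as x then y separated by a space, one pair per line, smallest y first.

255 16
130049 8160
66324735 4161584
33825484801 2122399680
17250930923775 1082419675216

√254 → a₀=15, period (1,14,1,30); ℓ=4 even so k=3
i=0: a=15 ⇒ p=15, q=1
…
i=2: a=14 ⇒ p=239, q=15
i=3: a=1 ⇒ p=255, q=16
(x₁, y₁) = (255, 16);  255² − 254·16² = 1 ✓
(255+16√254)^2 = 130049 + 8160√254
(255+16√254)^3 = 66324735 + 4161584√254
(255+16√254)^4 = 33825484801 + 2122399680√254
(255+16√254)^5 = 17250930923775 + 1082419675216√254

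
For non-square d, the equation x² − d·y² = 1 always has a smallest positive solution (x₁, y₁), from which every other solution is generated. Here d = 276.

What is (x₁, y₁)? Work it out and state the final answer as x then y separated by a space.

7775 468

d=276: √d = [16; 1,1,1,1,2,2,2,1,1,1,1,32] (ℓ=12, even), read p_11/q_11
a_0=16:  p_0=16·1+0=16,  q_0=16·0+1=1
a_1=1:  p_1=1·16+1=17,  q_1=1·1+0=1
a_2=1:  p_2=1·17+16=33,  q_2=1·1+1=2
a_3=1:  p_3=1·33+17=50,  q_3=1·2+1=3
…
a_6=2:  p_6=2·216+83=515,  q_6=2·13+5=31
a_7=2:  p_7=2·515+216=1246,  q_7=2·31+13=75
…
a_9=1:  p_9=1·1761+1246=3007,  q_9=1·106+75=181
a_10=1:  p_10=1·3007+1761=4768,  q_10=1·181+106=287
a_11=1:  p_11=1·4768+3007=7775,  q_11=1·287+181=468
fundamental: x₁=7775, y₁=468  (since 60450625 − 276·219024 = 1)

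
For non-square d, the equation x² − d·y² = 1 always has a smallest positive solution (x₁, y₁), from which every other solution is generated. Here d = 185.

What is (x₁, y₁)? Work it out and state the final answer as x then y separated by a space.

9249 680

d=185: √d = [13; 1,1,1,1,26] (ℓ=5, odd), read p_9/q_9
step 0: (13, 1)  from 13·(1,0) + (0,1)
…
step 5: (1809, 133)  from 26·(68,5) + (41,3)
step 6: (1877, 138)  from 1·(1809,133) + (68,5)
step 7: (3686, 271)  from 1·(1877,138) + (1809,133)
step 8: (5563, 409)  from 1·(3686,271) + (1877,138)
step 9: (9249, 680)  from 1·(5563,409) + (3686,271)
→ (9249, 680).  Check: 9249²=85544001, 185·680²=85544000, difference 1.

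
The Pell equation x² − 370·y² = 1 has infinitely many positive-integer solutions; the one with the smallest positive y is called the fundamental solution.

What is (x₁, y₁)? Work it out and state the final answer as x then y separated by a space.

213859 11118

√370 = [19; 4,4,38, …], period ℓ=3 (odd) → k=5
i=0: a=19 ⇒ p=19, q=1
…
i=4: a=4 ⇒ p=50339, q=2617
i=5: a=4 ⇒ p=213859, q=11118
(x₁, y₁) = (213859, 11118);  213859² − 370·11118² = 1 ✓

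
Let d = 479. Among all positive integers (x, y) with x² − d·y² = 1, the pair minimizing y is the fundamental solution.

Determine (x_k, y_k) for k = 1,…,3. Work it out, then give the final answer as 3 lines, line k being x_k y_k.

2989440 136591
17873503027199 816661198080
106863529779256567680 4882719303976413809

√479 = [21; 1,7,1,3,2,21,2,3,1,7,1,42, …], period ℓ=12 (even) → k=11
i=0: a=21 ⇒ p=21, q=1
i=1: a=1 ⇒ p=22, q=1
…
i=3: a=1 ⇒ p=197, q=9
i=4: a=3 ⇒ p=766, q=35
…
i=6: a=21 ⇒ p=37075, q=1694
i=7: a=2 ⇒ p=75879, q=3467
…
i=9: a=1 ⇒ p=340591, q=15562
i=10: a=7 ⇒ p=2648849, q=121029
i=11: a=1 ⇒ p=2989440, q=136591
→ (2989440, 136591).  Check: 2989440²=8936751513600, 479·136591²=8936751513599, difference 1.
(2989440+136591√479)^2 = 17873503027199 + 816661198080√479
(2989440+136591√479)^3 = 106863529779256567680 + 4882719303976413809√479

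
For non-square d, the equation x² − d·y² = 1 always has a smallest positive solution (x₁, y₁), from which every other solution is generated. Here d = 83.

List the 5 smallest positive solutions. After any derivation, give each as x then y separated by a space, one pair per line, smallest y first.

√83 → a₀=9, period (9,18); ℓ=2 even so k=1
k=0  a_k=9  p_k/q_k = 9/1
k=1  a_k=9  p_k/q_k = 82/9
fundamental: x₁=82, y₁=9  (since 6724 − 83·81 = 1)
k=2:  x_2 = 82·82+83·9·9 = 13447,  y_2 = 82·9+9·82 = 1476
k=3:  x_3 = 82·13447+83·9·1476 = 2205226,  y_3 = 82·1476+9·13447 = 242055
k=4:  x_4 = 82·2205226+83·9·242055 = 361643617,  y_4 = 82·242055+9·2205226 = 39695544
k=5:  x_5 = 82·361643617+83·9·39695544 = 59307347962,  y_5 = 82·39695544+9·361643617 = 6509827161

82 9
13447 1476
2205226 242055
361643617 39695544
59307347962 6509827161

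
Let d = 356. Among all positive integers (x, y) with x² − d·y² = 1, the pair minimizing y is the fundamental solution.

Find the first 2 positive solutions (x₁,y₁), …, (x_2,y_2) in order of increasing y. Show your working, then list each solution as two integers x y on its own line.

500001 26500
500002000001 26500053000

[18; 1,6,1,1,2,…,6,1,36] for √356; ℓ=14 ⇒ convergent index 13
a_0=18:  p_0=18·1+0=18,  q_0=18·0+1=1
…
a_2=6:  p_2=6·19+18=132,  q_2=6·1+1=7
a_3=1:  p_3=1·132+19=151,  q_3=1·7+1=8
a_4=1:  p_4=1·151+132=283,  q_4=1·8+7=15
a_5=2:  p_5=2·283+151=717,  q_5=2·15+8=38
a_6=1:  p_6=1·717+283=1000,  q_6=1·38+15=53
a_7=8:  p_7=8·1000+717=8717,  q_7=8·53+38=462
…
a_10=1:  p_10=1·28151+9717=37868,  q_10=1·1492+515=2007
a_11=1:  p_11=1·37868+28151=66019,  q_11=1·2007+1492=3499
a_12=6:  p_12=6·66019+37868=433982,  q_12=6·3499+2007=23001
a_13=1:  p_13=1·433982+66019=500001,  q_13=1·23001+3499=26500
(x₁, y₁) = (500001, 26500);  500001² − 356·26500² = 1 ✓
n=2: (500001,26500)∘(500001,26500) = (500001·500001+356·26500·26500, 500001·26500+26500·500001) = (500002000001,26500053000)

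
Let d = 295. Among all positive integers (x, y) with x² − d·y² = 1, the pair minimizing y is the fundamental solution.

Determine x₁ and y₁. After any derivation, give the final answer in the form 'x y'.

2024999 117900

√295 → a₀=17, period (5,1,2,3,2,6,2,3,2,1,5,34); ℓ=12 even so k=11
step 0: (17, 1)  from 17·(1,0) + (0,1)
step 1: (86, 5)  from 5·(17,1) + (1,0)
step 2: (103, 6)  from 1·(86,5) + (17,1)
step 3: (292, 17)  from 2·(103,6) + (86,5)
step 4: (979, 57)  from 3·(292,17) + (103,6)
step 5: (2250, 131)  from 2·(979,57) + (292,17)
step 6: (14479, 843)  from 6·(2250,131) + (979,57)
step 7: (31208, 1817)  from 2·(14479,843) + (2250,131)
step 8: (108103, 6294)  from 3·(31208,1817) + (14479,843)
step 9: (247414, 14405)  from 2·(108103,6294) + (31208,1817)
step 10: (355517, 20699)  from 1·(247414,14405) + (108103,6294)
step 11: (2024999, 117900)  from 5·(355517,20699) + (247414,14405)
(x₁, y₁) = (2024999, 117900);  2024999² − 295·117900² = 1 ✓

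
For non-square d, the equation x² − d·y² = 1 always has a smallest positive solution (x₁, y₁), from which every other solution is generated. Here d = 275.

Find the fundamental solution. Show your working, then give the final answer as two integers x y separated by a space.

199 12

[16; 1,1,2,1,1,32] for √275; ℓ=6 ⇒ convergent index 5
a_0=16:  p_0=16·1+0=16,  q_0=16·0+1=1
…
a_3=2:  p_3=2·33+17=83,  q_3=2·2+1=5
a_4=1:  p_4=1·83+33=116,  q_4=1·5+2=7
a_5=1:  p_5=1·116+83=199,  q_5=1·7+5=12
fundamental: x₁=199, y₁=12  (since 39601 − 275·144 = 1)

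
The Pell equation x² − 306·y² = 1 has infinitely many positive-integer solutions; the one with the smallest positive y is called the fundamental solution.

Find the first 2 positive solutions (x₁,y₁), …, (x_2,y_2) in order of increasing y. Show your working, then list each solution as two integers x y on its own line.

35 2
2449 140

√306 = [17; 2,34, …], period ℓ=2 (even) → k=1
step 0: (17, 1)  from 17·(1,0) + (0,1)
step 1: (35, 2)  from 2·(17,1) + (1,0)
→ (35, 2).  Check: 35²=1225, 306·2²=1224, difference 1.
(35+2√306)^2 = 2449 + 140√306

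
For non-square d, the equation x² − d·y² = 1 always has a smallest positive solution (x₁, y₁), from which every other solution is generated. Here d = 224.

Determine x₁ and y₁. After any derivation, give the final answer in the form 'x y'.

15 1

√224 = [14; 1,28, …], period ℓ=2 (even) → k=1
a_0=14:  p_0=14·1+0=14,  q_0=14·0+1=1
a_1=1:  p_1=1·14+1=15,  q_1=1·1+0=1
(x₁, y₁) = (15, 1);  15² − 224·1² = 1 ✓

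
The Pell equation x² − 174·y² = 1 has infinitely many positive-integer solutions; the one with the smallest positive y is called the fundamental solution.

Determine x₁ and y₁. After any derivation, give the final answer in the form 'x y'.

d=174: √d = [13; 5,4,5,26] (ℓ=4, even), read p_3/q_3
i=0: a=13 ⇒ p=13, q=1
i=1: a=5 ⇒ p=66, q=5
i=2: a=4 ⇒ p=277, q=21
i=3: a=5 ⇒ p=1451, q=110
(x₁, y₁) = (1451, 110);  1451² − 174·110² = 1 ✓

1451 110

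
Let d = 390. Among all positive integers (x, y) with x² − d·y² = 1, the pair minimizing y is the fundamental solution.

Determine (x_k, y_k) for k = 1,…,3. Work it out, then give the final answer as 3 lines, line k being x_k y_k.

79 4
12481 632
1971919 99852

d=390: √d = [19; 1,2,1,38] (ℓ=4, even), read p_3/q_3
a_0=19:  p_0=19·1+0=19,  q_0=19·0+1=1
a_1=1:  p_1=1·19+1=20,  q_1=1·1+0=1
a_2=2:  p_2=2·20+19=59,  q_2=2·1+1=3
a_3=1:  p_3=1·59+20=79,  q_3=1·3+1=4
(x₁, y₁) = (79, 4);  79² − 390·4² = 1 ✓
n=2: (79,4)∘(79,4) = (79·79+390·4·4, 79·4+4·79) = (12481,632)
n=3: (12481,632)∘(79,4) = (79·12481+390·4·632, 79·632+4·12481) = (1971919,99852)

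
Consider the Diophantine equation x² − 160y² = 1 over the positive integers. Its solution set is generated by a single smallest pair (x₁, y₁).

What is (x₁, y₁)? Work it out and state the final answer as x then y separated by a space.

721 57

√160 → a₀=12, period (1,1,1,5,1,1,1,24); ℓ=8 even so k=7
a_0=12:  p_0=12·1+0=12,  q_0=12·0+1=1
a_1=1:  p_1=1·12+1=13,  q_1=1·1+0=1
a_2=1:  p_2=1·13+12=25,  q_2=1·1+1=2
…
a_5=1:  p_5=1·215+38=253,  q_5=1·17+3=20
a_6=1:  p_6=1·253+215=468,  q_6=1·20+17=37
a_7=1:  p_7=1·468+253=721,  q_7=1·37+20=57
fundamental: x₁=721, y₁=57  (since 519841 − 160·3249 = 1)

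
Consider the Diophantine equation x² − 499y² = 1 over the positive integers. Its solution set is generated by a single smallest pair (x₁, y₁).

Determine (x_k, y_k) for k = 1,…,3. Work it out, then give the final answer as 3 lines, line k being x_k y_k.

4490 201
40320199 1804980
362075382530 16208720199

[22; 2,1,21,1,2,44] for √499; ℓ=6 ⇒ convergent index 5
a_0=22:  p_0=22·1+0=22,  q_0=22·0+1=1
a_1=2:  p_1=2·22+1=45,  q_1=2·1+0=2
…
a_4=1:  p_4=1·1452+67=1519,  q_4=1·65+3=68
a_5=2:  p_5=2·1519+1452=4490,  q_5=2·68+65=201
fundamental: x₁=4490, y₁=201  (since 20160100 − 499·40401 = 1)
k=2:  x_2 = 4490·4490+499·201·201 = 40320199,  y_2 = 4490·201+201·4490 = 1804980
k=3:  x_3 = 4490·40320199+499·201·1804980 = 362075382530,  y_3 = 4490·1804980+201·40320199 = 16208720199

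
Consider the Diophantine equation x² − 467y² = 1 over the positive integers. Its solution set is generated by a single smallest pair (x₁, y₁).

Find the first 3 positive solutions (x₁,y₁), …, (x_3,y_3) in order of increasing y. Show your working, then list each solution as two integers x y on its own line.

d=467: √d = [21; 1,1,1,1,3,…,1,1,42] (ℓ=14, even), read p_13/q_13
k=0  a_k=21  p_k/q_k = 21/1
k=1  a_k=1  p_k/q_k = 22/1
…
k=3  a_k=1  p_k/q_k = 65/3
…
k=5  a_k=3  p_k/q_k = 389/18
k=6  a_k=3  p_k/q_k = 1275/59
k=7  a_k=21  p_k/q_k = 27164/1257
k=8  a_k=3  p_k/q_k = 82767/3830
k=9  a_k=3  p_k/q_k = 275465/12747
…
k=11  a_k=1  p_k/q_k = 633697/29324
k=12  a_k=1  p_k/q_k = 991929/45901
k=13  a_k=1  p_k/q_k = 1625626/75225
fundamental: x₁=1625626, y₁=75225  (since 2642659891876 − 467·5658800625 = 1)
(1625626+75225√467)^2 = 5285319783751 + 244575431700√467
(1625626+75225√467)^3 = 17183906517558380626 + 795176361465413175√467

1625626 75225
5285319783751 244575431700
17183906517558380626 795176361465413175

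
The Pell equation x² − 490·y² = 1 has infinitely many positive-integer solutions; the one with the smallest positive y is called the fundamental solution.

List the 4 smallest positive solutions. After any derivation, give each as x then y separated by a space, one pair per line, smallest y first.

√490 = [22; 7,2,1,4,4,4,1,2,7,44, …], period ℓ=10 (even) → k=9
a_0=22:  p_0=22·1+0=22,  q_0=22·0+1=1
…
a_2=2:  p_2=2·155+22=332,  q_2=2·7+1=15
a_3=1:  p_3=1·332+155=487,  q_3=1·15+7=22
a_4=4:  p_4=4·487+332=2280,  q_4=4·22+15=103
a_5=4:  p_5=4·2280+487=9607,  q_5=4·103+22=434
…
a_7=1:  p_7=1·40708+9607=50315,  q_7=1·1839+434=2273
a_8=2:  p_8=2·50315+40708=141338,  q_8=2·2273+1839=6385
a_9=7:  p_9=7·141338+50315=1039681,  q_9=7·6385+2273=46968
(x₁, y₁) = (1039681, 46968);  1039681² − 490·46968² = 1 ✓
(1039681+46968√490)^2 = 2161873163521 + 97663474416√490
(1039681+46968√490)^3 = 4495316905044313921 + 203077717488555624√490
(1039681+46968√490)^4 = 9347391150304592810234881 + 422272088792340335957472√490

1039681 46968
2161873163521 97663474416
4495316905044313921 203077717488555624
9347391150304592810234881 422272088792340335957472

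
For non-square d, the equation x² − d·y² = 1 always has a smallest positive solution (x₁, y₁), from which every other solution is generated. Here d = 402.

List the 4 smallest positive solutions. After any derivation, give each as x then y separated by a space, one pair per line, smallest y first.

401 20
321601 16040
257923601 12864060
206854406401 10316960080

[20; 20,40] for √402; ℓ=2 ⇒ convergent index 1
step 0: (20, 1)  from 20·(1,0) + (0,1)
step 1: (401, 20)  from 20·(20,1) + (1,0)
→ (401, 20).  Check: 401²=160801, 402·20²=160800, difference 1.
n=2: (401,20)∘(401,20) = (401·401+402·20·20, 401·20+20·401) = (321601,16040)
n=3: (321601,16040)∘(401,20) = (401·321601+402·20·16040, 401·16040+20·321601) = (257923601,12864060)
n=4: (257923601,12864060)∘(401,20) = (401·257923601+402·20·12864060, 401·12864060+20·257923601) = (206854406401,10316960080)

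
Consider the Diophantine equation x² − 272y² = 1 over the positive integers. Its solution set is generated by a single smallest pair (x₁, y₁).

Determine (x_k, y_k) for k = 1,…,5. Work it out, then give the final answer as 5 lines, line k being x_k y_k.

√272 → a₀=16, period (2,32); ℓ=2 even so k=1
k=0  a_k=16  p_k/q_k = 16/1
k=1  a_k=2  p_k/q_k = 33/2
→ (33, 2).  Check: 33²=1089, 272·2²=1088, difference 1.
n=2: (33,2)∘(33,2) = (33·33+272·2·2, 33·2+2·33) = (2177,132)
n=3: (2177,132)∘(33,2) = (33·2177+272·2·132, 33·132+2·2177) = (143649,8710)
n=4: (143649,8710)∘(33,2) = (33·143649+272·2·8710, 33·8710+2·143649) = (9478657,574728)
n=5: (9478657,574728)∘(33,2) = (33·9478657+272·2·574728, 33·574728+2·9478657) = (625447713,37923338)

33 2
2177 132
143649 8710
9478657 574728
625447713 37923338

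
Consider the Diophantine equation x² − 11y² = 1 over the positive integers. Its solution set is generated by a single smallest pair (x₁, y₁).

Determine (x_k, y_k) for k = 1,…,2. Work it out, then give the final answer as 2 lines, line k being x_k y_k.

10 3
199 60

[3; 3,6] for √11; ℓ=2 ⇒ convergent index 1
step 0: (3, 1)  from 3·(1,0) + (0,1)
step 1: (10, 3)  from 3·(3,1) + (1,0)
(x₁, y₁) = (10, 3);  10² − 11·3² = 1 ✓
k=2:  x_2 = 10·10+11·3·3 = 199,  y_2 = 10·3+3·10 = 60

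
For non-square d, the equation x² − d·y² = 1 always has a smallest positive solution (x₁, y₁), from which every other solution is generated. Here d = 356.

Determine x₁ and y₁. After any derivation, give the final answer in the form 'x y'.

√356 = [18; 1,6,1,1,2,…,6,1,36, …], period ℓ=14 (even) → k=13
i=0: a=18 ⇒ p=18, q=1
…
i=2: a=6 ⇒ p=132, q=7
…
i=5: a=2 ⇒ p=717, q=38
i=6: a=1 ⇒ p=1000, q=53
…
i=8: a=1 ⇒ p=9717, q=515
…
i=10: a=1 ⇒ p=37868, q=2007
…
i=12: a=6 ⇒ p=433982, q=23001
i=13: a=1 ⇒ p=500001, q=26500
fundamental: x₁=500001, y₁=26500  (since 250001000001 − 356·702250000 = 1)

500001 26500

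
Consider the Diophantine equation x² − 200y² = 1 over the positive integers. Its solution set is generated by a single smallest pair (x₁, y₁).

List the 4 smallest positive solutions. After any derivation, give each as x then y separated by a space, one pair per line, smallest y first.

√200 = [14; 7,28, …], period ℓ=2 (even) → k=1
k=0  a_k=14  p_k/q_k = 14/1
k=1  a_k=7  p_k/q_k = 99/7
→ (99, 7).  Check: 99²=9801, 200·7²=9800, difference 1.
(x_2, y_2) = (99·99 + 200·7·7, 99·7 + 7·99) = (19601, 1386)
(x_3, y_3) = (99·19601 + 200·7·1386, 99·1386 + 7·19601) = (3880899, 274421)
(x_4, y_4) = (99·3880899 + 200·7·274421, 99·274421 + 7·3880899) = (768398401, 54333972)

99 7
19601 1386
3880899 274421
768398401 54333972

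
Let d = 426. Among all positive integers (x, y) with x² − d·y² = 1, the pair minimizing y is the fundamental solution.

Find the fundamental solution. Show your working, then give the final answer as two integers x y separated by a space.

[20; 1,1,1,3,2,6,2,3,1,1,1,40] for √426; ℓ=12 ⇒ convergent index 11
i=0: a=20 ⇒ p=20, q=1
…
i=2: a=1 ⇒ p=41, q=2
i=3: a=1 ⇒ p=62, q=3
i=4: a=3 ⇒ p=227, q=11
i=5: a=2 ⇒ p=516, q=25
…
i=7: a=2 ⇒ p=7162, q=347
…
i=9: a=1 ⇒ p=31971, q=1549
i=10: a=1 ⇒ p=56780, q=2751
i=11: a=1 ⇒ p=88751, q=4300
fundamental: x₁=88751, y₁=4300  (since 7876740001 − 426·18490000 = 1)

88751 4300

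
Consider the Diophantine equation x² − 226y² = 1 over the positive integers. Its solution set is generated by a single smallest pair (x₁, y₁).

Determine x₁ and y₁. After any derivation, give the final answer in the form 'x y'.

451 30

[15; 30] for √226; ℓ=1 ⇒ convergent index 1
a_0=15:  p_0=15·1+0=15,  q_0=15·0+1=1
a_1=30:  p_1=30·15+1=451,  q_1=30·1+0=30
fundamental: x₁=451, y₁=30  (since 203401 − 226·900 = 1)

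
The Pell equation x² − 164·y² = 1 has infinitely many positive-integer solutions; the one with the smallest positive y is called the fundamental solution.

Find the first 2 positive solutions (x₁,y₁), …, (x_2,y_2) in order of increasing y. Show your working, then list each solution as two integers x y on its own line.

d=164: √d = [12; 1,4,6,4,1,24] (ℓ=6, even), read p_5/q_5
a_0=12:  p_0=12·1+0=12,  q_0=12·0+1=1
a_1=1:  p_1=1·12+1=13,  q_1=1·1+0=1
a_2=4:  p_2=4·13+12=64,  q_2=4·1+1=5
a_3=6:  p_3=6·64+13=397,  q_3=6·5+1=31
a_4=4:  p_4=4·397+64=1652,  q_4=4·31+5=129
a_5=1:  p_5=1·1652+397=2049,  q_5=1·129+31=160
fundamental: x₁=2049, y₁=160  (since 4198401 − 164·25600 = 1)
n=2: (2049,160)∘(2049,160) = (2049·2049+164·160·160, 2049·160+160·2049) = (8396801,655680)

2049 160
8396801 655680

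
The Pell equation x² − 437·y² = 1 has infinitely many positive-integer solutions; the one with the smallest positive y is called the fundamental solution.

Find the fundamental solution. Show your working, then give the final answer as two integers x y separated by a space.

4599 220

√437 → a₀=20, period (1,9,2,9,1,40); ℓ=6 even so k=5
k=0  a_k=20  p_k/q_k = 20/1
k=1  a_k=1  p_k/q_k = 21/1
…
k=3  a_k=2  p_k/q_k = 439/21
k=4  a_k=9  p_k/q_k = 4160/199
k=5  a_k=1  p_k/q_k = 4599/220
→ (4599, 220).  Check: 4599²=21150801, 437·220²=21150800, difference 1.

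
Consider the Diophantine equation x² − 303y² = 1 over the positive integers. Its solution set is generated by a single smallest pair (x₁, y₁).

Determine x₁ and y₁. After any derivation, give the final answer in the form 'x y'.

[17; 2,2,5,2,2,34] for √303; ℓ=6 ⇒ convergent index 5
a_0=17:  p_0=17·1+0=17,  q_0=17·0+1=1
…
a_2=2:  p_2=2·35+17=87,  q_2=2·2+1=5
…
a_4=2:  p_4=2·470+87=1027,  q_4=2·27+5=59
a_5=2:  p_5=2·1027+470=2524,  q_5=2·59+27=145
fundamental: x₁=2524, y₁=145  (since 6370576 − 303·21025 = 1)

2524 145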